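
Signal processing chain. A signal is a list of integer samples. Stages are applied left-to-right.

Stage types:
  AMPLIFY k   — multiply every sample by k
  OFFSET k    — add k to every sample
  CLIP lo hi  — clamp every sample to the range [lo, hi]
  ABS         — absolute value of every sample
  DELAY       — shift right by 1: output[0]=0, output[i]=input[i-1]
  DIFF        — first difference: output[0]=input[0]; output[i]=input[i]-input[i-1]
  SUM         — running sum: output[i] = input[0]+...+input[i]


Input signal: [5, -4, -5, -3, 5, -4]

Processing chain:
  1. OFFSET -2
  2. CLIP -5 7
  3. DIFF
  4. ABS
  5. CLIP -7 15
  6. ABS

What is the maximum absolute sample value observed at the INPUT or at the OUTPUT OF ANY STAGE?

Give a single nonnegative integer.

Answer: 8

Derivation:
Input: [5, -4, -5, -3, 5, -4] (max |s|=5)
Stage 1 (OFFSET -2): 5+-2=3, -4+-2=-6, -5+-2=-7, -3+-2=-5, 5+-2=3, -4+-2=-6 -> [3, -6, -7, -5, 3, -6] (max |s|=7)
Stage 2 (CLIP -5 7): clip(3,-5,7)=3, clip(-6,-5,7)=-5, clip(-7,-5,7)=-5, clip(-5,-5,7)=-5, clip(3,-5,7)=3, clip(-6,-5,7)=-5 -> [3, -5, -5, -5, 3, -5] (max |s|=5)
Stage 3 (DIFF): s[0]=3, -5-3=-8, -5--5=0, -5--5=0, 3--5=8, -5-3=-8 -> [3, -8, 0, 0, 8, -8] (max |s|=8)
Stage 4 (ABS): |3|=3, |-8|=8, |0|=0, |0|=0, |8|=8, |-8|=8 -> [3, 8, 0, 0, 8, 8] (max |s|=8)
Stage 5 (CLIP -7 15): clip(3,-7,15)=3, clip(8,-7,15)=8, clip(0,-7,15)=0, clip(0,-7,15)=0, clip(8,-7,15)=8, clip(8,-7,15)=8 -> [3, 8, 0, 0, 8, 8] (max |s|=8)
Stage 6 (ABS): |3|=3, |8|=8, |0|=0, |0|=0, |8|=8, |8|=8 -> [3, 8, 0, 0, 8, 8] (max |s|=8)
Overall max amplitude: 8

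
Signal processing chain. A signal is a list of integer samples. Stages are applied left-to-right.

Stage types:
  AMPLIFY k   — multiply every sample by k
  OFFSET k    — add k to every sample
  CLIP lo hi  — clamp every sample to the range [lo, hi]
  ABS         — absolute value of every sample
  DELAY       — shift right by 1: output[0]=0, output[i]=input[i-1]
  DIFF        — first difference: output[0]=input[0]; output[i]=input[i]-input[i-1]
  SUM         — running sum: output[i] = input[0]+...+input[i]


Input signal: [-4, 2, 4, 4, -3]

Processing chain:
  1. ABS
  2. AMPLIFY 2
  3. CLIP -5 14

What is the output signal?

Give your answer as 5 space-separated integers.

Input: [-4, 2, 4, 4, -3]
Stage 1 (ABS): |-4|=4, |2|=2, |4|=4, |4|=4, |-3|=3 -> [4, 2, 4, 4, 3]
Stage 2 (AMPLIFY 2): 4*2=8, 2*2=4, 4*2=8, 4*2=8, 3*2=6 -> [8, 4, 8, 8, 6]
Stage 3 (CLIP -5 14): clip(8,-5,14)=8, clip(4,-5,14)=4, clip(8,-5,14)=8, clip(8,-5,14)=8, clip(6,-5,14)=6 -> [8, 4, 8, 8, 6]

Answer: 8 4 8 8 6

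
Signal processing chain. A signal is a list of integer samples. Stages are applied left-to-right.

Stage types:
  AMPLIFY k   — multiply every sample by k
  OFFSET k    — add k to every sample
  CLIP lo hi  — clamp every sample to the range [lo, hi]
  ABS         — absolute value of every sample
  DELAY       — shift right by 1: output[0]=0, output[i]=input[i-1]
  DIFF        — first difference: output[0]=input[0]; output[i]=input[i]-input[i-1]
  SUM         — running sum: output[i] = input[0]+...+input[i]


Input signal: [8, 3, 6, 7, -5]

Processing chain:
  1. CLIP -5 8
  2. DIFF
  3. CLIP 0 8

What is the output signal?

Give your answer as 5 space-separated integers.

Input: [8, 3, 6, 7, -5]
Stage 1 (CLIP -5 8): clip(8,-5,8)=8, clip(3,-5,8)=3, clip(6,-5,8)=6, clip(7,-5,8)=7, clip(-5,-5,8)=-5 -> [8, 3, 6, 7, -5]
Stage 2 (DIFF): s[0]=8, 3-8=-5, 6-3=3, 7-6=1, -5-7=-12 -> [8, -5, 3, 1, -12]
Stage 3 (CLIP 0 8): clip(8,0,8)=8, clip(-5,0,8)=0, clip(3,0,8)=3, clip(1,0,8)=1, clip(-12,0,8)=0 -> [8, 0, 3, 1, 0]

Answer: 8 0 3 1 0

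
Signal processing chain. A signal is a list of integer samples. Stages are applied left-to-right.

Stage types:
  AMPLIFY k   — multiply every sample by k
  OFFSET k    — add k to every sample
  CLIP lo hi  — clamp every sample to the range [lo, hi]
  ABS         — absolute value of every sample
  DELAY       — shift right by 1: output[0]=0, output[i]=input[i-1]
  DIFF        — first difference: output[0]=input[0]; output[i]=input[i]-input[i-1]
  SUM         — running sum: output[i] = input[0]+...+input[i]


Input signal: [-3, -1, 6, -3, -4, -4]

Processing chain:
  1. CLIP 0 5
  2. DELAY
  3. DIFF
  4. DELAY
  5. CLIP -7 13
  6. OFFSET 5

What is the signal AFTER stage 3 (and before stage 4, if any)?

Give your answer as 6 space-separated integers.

Answer: 0 0 0 5 -5 0

Derivation:
Input: [-3, -1, 6, -3, -4, -4]
Stage 1 (CLIP 0 5): clip(-3,0,5)=0, clip(-1,0,5)=0, clip(6,0,5)=5, clip(-3,0,5)=0, clip(-4,0,5)=0, clip(-4,0,5)=0 -> [0, 0, 5, 0, 0, 0]
Stage 2 (DELAY): [0, 0, 0, 5, 0, 0] = [0, 0, 0, 5, 0, 0] -> [0, 0, 0, 5, 0, 0]
Stage 3 (DIFF): s[0]=0, 0-0=0, 0-0=0, 5-0=5, 0-5=-5, 0-0=0 -> [0, 0, 0, 5, -5, 0]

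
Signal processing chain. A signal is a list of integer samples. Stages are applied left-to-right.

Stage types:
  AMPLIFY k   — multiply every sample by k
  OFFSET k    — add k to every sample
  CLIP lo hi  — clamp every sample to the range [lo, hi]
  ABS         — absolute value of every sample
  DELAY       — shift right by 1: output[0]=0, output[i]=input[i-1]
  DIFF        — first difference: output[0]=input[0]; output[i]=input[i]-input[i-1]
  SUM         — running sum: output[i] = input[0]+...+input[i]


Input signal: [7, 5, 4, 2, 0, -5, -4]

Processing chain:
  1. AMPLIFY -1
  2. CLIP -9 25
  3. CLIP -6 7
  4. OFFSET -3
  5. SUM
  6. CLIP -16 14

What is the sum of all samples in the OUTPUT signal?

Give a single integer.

Answer: -105

Derivation:
Input: [7, 5, 4, 2, 0, -5, -4]
Stage 1 (AMPLIFY -1): 7*-1=-7, 5*-1=-5, 4*-1=-4, 2*-1=-2, 0*-1=0, -5*-1=5, -4*-1=4 -> [-7, -5, -4, -2, 0, 5, 4]
Stage 2 (CLIP -9 25): clip(-7,-9,25)=-7, clip(-5,-9,25)=-5, clip(-4,-9,25)=-4, clip(-2,-9,25)=-2, clip(0,-9,25)=0, clip(5,-9,25)=5, clip(4,-9,25)=4 -> [-7, -5, -4, -2, 0, 5, 4]
Stage 3 (CLIP -6 7): clip(-7,-6,7)=-6, clip(-5,-6,7)=-5, clip(-4,-6,7)=-4, clip(-2,-6,7)=-2, clip(0,-6,7)=0, clip(5,-6,7)=5, clip(4,-6,7)=4 -> [-6, -5, -4, -2, 0, 5, 4]
Stage 4 (OFFSET -3): -6+-3=-9, -5+-3=-8, -4+-3=-7, -2+-3=-5, 0+-3=-3, 5+-3=2, 4+-3=1 -> [-9, -8, -7, -5, -3, 2, 1]
Stage 5 (SUM): sum[0..0]=-9, sum[0..1]=-17, sum[0..2]=-24, sum[0..3]=-29, sum[0..4]=-32, sum[0..5]=-30, sum[0..6]=-29 -> [-9, -17, -24, -29, -32, -30, -29]
Stage 6 (CLIP -16 14): clip(-9,-16,14)=-9, clip(-17,-16,14)=-16, clip(-24,-16,14)=-16, clip(-29,-16,14)=-16, clip(-32,-16,14)=-16, clip(-30,-16,14)=-16, clip(-29,-16,14)=-16 -> [-9, -16, -16, -16, -16, -16, -16]
Output sum: -105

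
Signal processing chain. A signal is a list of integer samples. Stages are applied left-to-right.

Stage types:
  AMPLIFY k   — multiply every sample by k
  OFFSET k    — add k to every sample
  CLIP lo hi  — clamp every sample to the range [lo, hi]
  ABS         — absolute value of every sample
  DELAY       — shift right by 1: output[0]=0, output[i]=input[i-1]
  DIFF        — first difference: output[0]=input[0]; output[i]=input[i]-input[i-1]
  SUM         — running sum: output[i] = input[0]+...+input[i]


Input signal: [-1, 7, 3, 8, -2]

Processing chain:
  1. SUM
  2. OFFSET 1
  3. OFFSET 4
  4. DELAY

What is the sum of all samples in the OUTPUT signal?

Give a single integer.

Answer: 51

Derivation:
Input: [-1, 7, 3, 8, -2]
Stage 1 (SUM): sum[0..0]=-1, sum[0..1]=6, sum[0..2]=9, sum[0..3]=17, sum[0..4]=15 -> [-1, 6, 9, 17, 15]
Stage 2 (OFFSET 1): -1+1=0, 6+1=7, 9+1=10, 17+1=18, 15+1=16 -> [0, 7, 10, 18, 16]
Stage 3 (OFFSET 4): 0+4=4, 7+4=11, 10+4=14, 18+4=22, 16+4=20 -> [4, 11, 14, 22, 20]
Stage 4 (DELAY): [0, 4, 11, 14, 22] = [0, 4, 11, 14, 22] -> [0, 4, 11, 14, 22]
Output sum: 51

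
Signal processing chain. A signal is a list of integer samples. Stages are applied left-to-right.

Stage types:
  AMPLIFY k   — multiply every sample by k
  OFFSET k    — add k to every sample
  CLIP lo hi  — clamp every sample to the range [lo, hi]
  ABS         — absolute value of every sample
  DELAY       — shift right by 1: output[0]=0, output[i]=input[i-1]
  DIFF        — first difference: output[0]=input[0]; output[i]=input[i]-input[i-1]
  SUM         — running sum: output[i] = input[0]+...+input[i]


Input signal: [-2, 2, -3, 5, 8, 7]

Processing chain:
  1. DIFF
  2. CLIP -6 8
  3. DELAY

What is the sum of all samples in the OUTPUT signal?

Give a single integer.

Answer: 8

Derivation:
Input: [-2, 2, -3, 5, 8, 7]
Stage 1 (DIFF): s[0]=-2, 2--2=4, -3-2=-5, 5--3=8, 8-5=3, 7-8=-1 -> [-2, 4, -5, 8, 3, -1]
Stage 2 (CLIP -6 8): clip(-2,-6,8)=-2, clip(4,-6,8)=4, clip(-5,-6,8)=-5, clip(8,-6,8)=8, clip(3,-6,8)=3, clip(-1,-6,8)=-1 -> [-2, 4, -5, 8, 3, -1]
Stage 3 (DELAY): [0, -2, 4, -5, 8, 3] = [0, -2, 4, -5, 8, 3] -> [0, -2, 4, -5, 8, 3]
Output sum: 8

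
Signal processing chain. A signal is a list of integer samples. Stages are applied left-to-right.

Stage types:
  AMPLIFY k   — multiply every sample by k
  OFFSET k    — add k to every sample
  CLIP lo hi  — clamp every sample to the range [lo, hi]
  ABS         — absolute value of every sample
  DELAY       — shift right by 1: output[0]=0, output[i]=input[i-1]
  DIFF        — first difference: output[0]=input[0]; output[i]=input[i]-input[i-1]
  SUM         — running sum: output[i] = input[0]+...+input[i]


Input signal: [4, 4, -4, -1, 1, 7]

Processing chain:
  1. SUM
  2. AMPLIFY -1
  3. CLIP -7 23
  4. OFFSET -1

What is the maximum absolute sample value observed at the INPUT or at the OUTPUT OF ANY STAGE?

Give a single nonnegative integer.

Answer: 11

Derivation:
Input: [4, 4, -4, -1, 1, 7] (max |s|=7)
Stage 1 (SUM): sum[0..0]=4, sum[0..1]=8, sum[0..2]=4, sum[0..3]=3, sum[0..4]=4, sum[0..5]=11 -> [4, 8, 4, 3, 4, 11] (max |s|=11)
Stage 2 (AMPLIFY -1): 4*-1=-4, 8*-1=-8, 4*-1=-4, 3*-1=-3, 4*-1=-4, 11*-1=-11 -> [-4, -8, -4, -3, -4, -11] (max |s|=11)
Stage 3 (CLIP -7 23): clip(-4,-7,23)=-4, clip(-8,-7,23)=-7, clip(-4,-7,23)=-4, clip(-3,-7,23)=-3, clip(-4,-7,23)=-4, clip(-11,-7,23)=-7 -> [-4, -7, -4, -3, -4, -7] (max |s|=7)
Stage 4 (OFFSET -1): -4+-1=-5, -7+-1=-8, -4+-1=-5, -3+-1=-4, -4+-1=-5, -7+-1=-8 -> [-5, -8, -5, -4, -5, -8] (max |s|=8)
Overall max amplitude: 11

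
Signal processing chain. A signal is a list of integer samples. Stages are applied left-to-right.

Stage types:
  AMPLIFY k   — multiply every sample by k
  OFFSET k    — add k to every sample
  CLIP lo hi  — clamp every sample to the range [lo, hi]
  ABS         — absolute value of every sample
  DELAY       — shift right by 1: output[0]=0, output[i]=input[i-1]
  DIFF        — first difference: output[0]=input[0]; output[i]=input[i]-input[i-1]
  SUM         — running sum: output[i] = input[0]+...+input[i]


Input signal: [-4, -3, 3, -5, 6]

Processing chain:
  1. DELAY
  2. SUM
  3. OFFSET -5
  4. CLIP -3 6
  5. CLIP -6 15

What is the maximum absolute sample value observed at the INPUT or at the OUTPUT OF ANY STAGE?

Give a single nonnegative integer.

Answer: 14

Derivation:
Input: [-4, -3, 3, -5, 6] (max |s|=6)
Stage 1 (DELAY): [0, -4, -3, 3, -5] = [0, -4, -3, 3, -5] -> [0, -4, -3, 3, -5] (max |s|=5)
Stage 2 (SUM): sum[0..0]=0, sum[0..1]=-4, sum[0..2]=-7, sum[0..3]=-4, sum[0..4]=-9 -> [0, -4, -7, -4, -9] (max |s|=9)
Stage 3 (OFFSET -5): 0+-5=-5, -4+-5=-9, -7+-5=-12, -4+-5=-9, -9+-5=-14 -> [-5, -9, -12, -9, -14] (max |s|=14)
Stage 4 (CLIP -3 6): clip(-5,-3,6)=-3, clip(-9,-3,6)=-3, clip(-12,-3,6)=-3, clip(-9,-3,6)=-3, clip(-14,-3,6)=-3 -> [-3, -3, -3, -3, -3] (max |s|=3)
Stage 5 (CLIP -6 15): clip(-3,-6,15)=-3, clip(-3,-6,15)=-3, clip(-3,-6,15)=-3, clip(-3,-6,15)=-3, clip(-3,-6,15)=-3 -> [-3, -3, -3, -3, -3] (max |s|=3)
Overall max amplitude: 14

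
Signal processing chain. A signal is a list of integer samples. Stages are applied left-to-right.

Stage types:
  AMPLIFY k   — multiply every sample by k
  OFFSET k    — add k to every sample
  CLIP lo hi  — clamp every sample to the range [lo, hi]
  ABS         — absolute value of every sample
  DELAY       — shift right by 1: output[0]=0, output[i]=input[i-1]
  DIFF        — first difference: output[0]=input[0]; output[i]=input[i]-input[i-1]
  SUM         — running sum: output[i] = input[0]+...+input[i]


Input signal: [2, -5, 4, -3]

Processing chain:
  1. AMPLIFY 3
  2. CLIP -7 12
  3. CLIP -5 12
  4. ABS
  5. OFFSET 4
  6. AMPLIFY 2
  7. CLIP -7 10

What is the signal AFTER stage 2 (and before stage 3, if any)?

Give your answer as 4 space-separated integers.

Input: [2, -5, 4, -3]
Stage 1 (AMPLIFY 3): 2*3=6, -5*3=-15, 4*3=12, -3*3=-9 -> [6, -15, 12, -9]
Stage 2 (CLIP -7 12): clip(6,-7,12)=6, clip(-15,-7,12)=-7, clip(12,-7,12)=12, clip(-9,-7,12)=-7 -> [6, -7, 12, -7]

Answer: 6 -7 12 -7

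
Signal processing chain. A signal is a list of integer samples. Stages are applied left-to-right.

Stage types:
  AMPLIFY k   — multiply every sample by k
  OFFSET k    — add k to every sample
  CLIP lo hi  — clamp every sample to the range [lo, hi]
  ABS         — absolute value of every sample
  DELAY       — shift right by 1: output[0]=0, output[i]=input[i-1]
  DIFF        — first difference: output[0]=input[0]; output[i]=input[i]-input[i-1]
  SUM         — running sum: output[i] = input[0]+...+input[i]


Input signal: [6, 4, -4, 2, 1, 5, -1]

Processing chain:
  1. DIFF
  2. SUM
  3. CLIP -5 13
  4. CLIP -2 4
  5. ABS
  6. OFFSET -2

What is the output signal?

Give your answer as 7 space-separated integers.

Answer: 2 2 0 0 -1 2 -1

Derivation:
Input: [6, 4, -4, 2, 1, 5, -1]
Stage 1 (DIFF): s[0]=6, 4-6=-2, -4-4=-8, 2--4=6, 1-2=-1, 5-1=4, -1-5=-6 -> [6, -2, -8, 6, -1, 4, -6]
Stage 2 (SUM): sum[0..0]=6, sum[0..1]=4, sum[0..2]=-4, sum[0..3]=2, sum[0..4]=1, sum[0..5]=5, sum[0..6]=-1 -> [6, 4, -4, 2, 1, 5, -1]
Stage 3 (CLIP -5 13): clip(6,-5,13)=6, clip(4,-5,13)=4, clip(-4,-5,13)=-4, clip(2,-5,13)=2, clip(1,-5,13)=1, clip(5,-5,13)=5, clip(-1,-5,13)=-1 -> [6, 4, -4, 2, 1, 5, -1]
Stage 4 (CLIP -2 4): clip(6,-2,4)=4, clip(4,-2,4)=4, clip(-4,-2,4)=-2, clip(2,-2,4)=2, clip(1,-2,4)=1, clip(5,-2,4)=4, clip(-1,-2,4)=-1 -> [4, 4, -2, 2, 1, 4, -1]
Stage 5 (ABS): |4|=4, |4|=4, |-2|=2, |2|=2, |1|=1, |4|=4, |-1|=1 -> [4, 4, 2, 2, 1, 4, 1]
Stage 6 (OFFSET -2): 4+-2=2, 4+-2=2, 2+-2=0, 2+-2=0, 1+-2=-1, 4+-2=2, 1+-2=-1 -> [2, 2, 0, 0, -1, 2, -1]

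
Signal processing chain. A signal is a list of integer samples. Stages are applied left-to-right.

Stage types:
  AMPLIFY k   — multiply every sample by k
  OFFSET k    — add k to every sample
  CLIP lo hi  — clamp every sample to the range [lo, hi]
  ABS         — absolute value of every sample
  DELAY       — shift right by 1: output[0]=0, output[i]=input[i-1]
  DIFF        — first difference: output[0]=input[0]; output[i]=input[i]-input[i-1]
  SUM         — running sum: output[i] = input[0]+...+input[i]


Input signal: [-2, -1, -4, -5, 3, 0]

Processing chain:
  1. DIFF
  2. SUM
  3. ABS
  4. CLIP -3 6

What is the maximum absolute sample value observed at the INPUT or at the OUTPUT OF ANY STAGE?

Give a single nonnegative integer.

Input: [-2, -1, -4, -5, 3, 0] (max |s|=5)
Stage 1 (DIFF): s[0]=-2, -1--2=1, -4--1=-3, -5--4=-1, 3--5=8, 0-3=-3 -> [-2, 1, -3, -1, 8, -3] (max |s|=8)
Stage 2 (SUM): sum[0..0]=-2, sum[0..1]=-1, sum[0..2]=-4, sum[0..3]=-5, sum[0..4]=3, sum[0..5]=0 -> [-2, -1, -4, -5, 3, 0] (max |s|=5)
Stage 3 (ABS): |-2|=2, |-1|=1, |-4|=4, |-5|=5, |3|=3, |0|=0 -> [2, 1, 4, 5, 3, 0] (max |s|=5)
Stage 4 (CLIP -3 6): clip(2,-3,6)=2, clip(1,-3,6)=1, clip(4,-3,6)=4, clip(5,-3,6)=5, clip(3,-3,6)=3, clip(0,-3,6)=0 -> [2, 1, 4, 5, 3, 0] (max |s|=5)
Overall max amplitude: 8

Answer: 8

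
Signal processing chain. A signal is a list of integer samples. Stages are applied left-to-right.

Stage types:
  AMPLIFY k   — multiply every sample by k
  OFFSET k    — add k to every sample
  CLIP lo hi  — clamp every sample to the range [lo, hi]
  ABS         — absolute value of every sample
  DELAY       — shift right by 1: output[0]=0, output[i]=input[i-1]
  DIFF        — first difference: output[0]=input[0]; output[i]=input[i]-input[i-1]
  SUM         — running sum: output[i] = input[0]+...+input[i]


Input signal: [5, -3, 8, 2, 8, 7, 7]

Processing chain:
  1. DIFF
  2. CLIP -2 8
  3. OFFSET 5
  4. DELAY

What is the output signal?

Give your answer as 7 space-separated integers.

Input: [5, -3, 8, 2, 8, 7, 7]
Stage 1 (DIFF): s[0]=5, -3-5=-8, 8--3=11, 2-8=-6, 8-2=6, 7-8=-1, 7-7=0 -> [5, -8, 11, -6, 6, -1, 0]
Stage 2 (CLIP -2 8): clip(5,-2,8)=5, clip(-8,-2,8)=-2, clip(11,-2,8)=8, clip(-6,-2,8)=-2, clip(6,-2,8)=6, clip(-1,-2,8)=-1, clip(0,-2,8)=0 -> [5, -2, 8, -2, 6, -1, 0]
Stage 3 (OFFSET 5): 5+5=10, -2+5=3, 8+5=13, -2+5=3, 6+5=11, -1+5=4, 0+5=5 -> [10, 3, 13, 3, 11, 4, 5]
Stage 4 (DELAY): [0, 10, 3, 13, 3, 11, 4] = [0, 10, 3, 13, 3, 11, 4] -> [0, 10, 3, 13, 3, 11, 4]

Answer: 0 10 3 13 3 11 4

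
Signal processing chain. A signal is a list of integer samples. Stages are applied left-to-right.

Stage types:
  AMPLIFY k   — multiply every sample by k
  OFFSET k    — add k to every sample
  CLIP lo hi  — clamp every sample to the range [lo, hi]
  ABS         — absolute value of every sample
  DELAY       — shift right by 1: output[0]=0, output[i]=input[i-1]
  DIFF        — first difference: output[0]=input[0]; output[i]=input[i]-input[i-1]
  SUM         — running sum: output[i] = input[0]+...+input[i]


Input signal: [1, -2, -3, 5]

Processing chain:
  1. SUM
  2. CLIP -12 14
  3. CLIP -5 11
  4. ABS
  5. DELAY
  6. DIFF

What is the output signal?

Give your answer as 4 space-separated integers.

Answer: 0 1 0 3

Derivation:
Input: [1, -2, -3, 5]
Stage 1 (SUM): sum[0..0]=1, sum[0..1]=-1, sum[0..2]=-4, sum[0..3]=1 -> [1, -1, -4, 1]
Stage 2 (CLIP -12 14): clip(1,-12,14)=1, clip(-1,-12,14)=-1, clip(-4,-12,14)=-4, clip(1,-12,14)=1 -> [1, -1, -4, 1]
Stage 3 (CLIP -5 11): clip(1,-5,11)=1, clip(-1,-5,11)=-1, clip(-4,-5,11)=-4, clip(1,-5,11)=1 -> [1, -1, -4, 1]
Stage 4 (ABS): |1|=1, |-1|=1, |-4|=4, |1|=1 -> [1, 1, 4, 1]
Stage 5 (DELAY): [0, 1, 1, 4] = [0, 1, 1, 4] -> [0, 1, 1, 4]
Stage 6 (DIFF): s[0]=0, 1-0=1, 1-1=0, 4-1=3 -> [0, 1, 0, 3]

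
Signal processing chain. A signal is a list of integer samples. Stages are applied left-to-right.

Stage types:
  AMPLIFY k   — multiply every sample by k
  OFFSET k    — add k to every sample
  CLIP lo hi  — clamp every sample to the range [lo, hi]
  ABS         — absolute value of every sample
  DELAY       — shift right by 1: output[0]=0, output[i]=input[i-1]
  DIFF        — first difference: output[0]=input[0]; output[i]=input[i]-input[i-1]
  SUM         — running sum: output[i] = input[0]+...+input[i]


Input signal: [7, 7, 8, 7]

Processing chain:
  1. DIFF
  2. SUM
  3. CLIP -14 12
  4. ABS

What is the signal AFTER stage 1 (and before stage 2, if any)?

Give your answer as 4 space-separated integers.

Input: [7, 7, 8, 7]
Stage 1 (DIFF): s[0]=7, 7-7=0, 8-7=1, 7-8=-1 -> [7, 0, 1, -1]

Answer: 7 0 1 -1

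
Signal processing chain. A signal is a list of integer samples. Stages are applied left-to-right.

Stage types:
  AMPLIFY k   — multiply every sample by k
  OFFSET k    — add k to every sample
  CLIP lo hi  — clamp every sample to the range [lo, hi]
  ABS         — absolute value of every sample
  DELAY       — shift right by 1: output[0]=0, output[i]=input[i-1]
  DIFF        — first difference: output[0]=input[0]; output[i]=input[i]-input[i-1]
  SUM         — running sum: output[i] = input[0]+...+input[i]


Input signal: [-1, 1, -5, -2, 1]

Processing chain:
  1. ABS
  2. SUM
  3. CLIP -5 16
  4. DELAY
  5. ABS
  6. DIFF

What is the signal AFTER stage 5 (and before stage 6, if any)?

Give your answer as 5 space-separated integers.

Input: [-1, 1, -5, -2, 1]
Stage 1 (ABS): |-1|=1, |1|=1, |-5|=5, |-2|=2, |1|=1 -> [1, 1, 5, 2, 1]
Stage 2 (SUM): sum[0..0]=1, sum[0..1]=2, sum[0..2]=7, sum[0..3]=9, sum[0..4]=10 -> [1, 2, 7, 9, 10]
Stage 3 (CLIP -5 16): clip(1,-5,16)=1, clip(2,-5,16)=2, clip(7,-5,16)=7, clip(9,-5,16)=9, clip(10,-5,16)=10 -> [1, 2, 7, 9, 10]
Stage 4 (DELAY): [0, 1, 2, 7, 9] = [0, 1, 2, 7, 9] -> [0, 1, 2, 7, 9]
Stage 5 (ABS): |0|=0, |1|=1, |2|=2, |7|=7, |9|=9 -> [0, 1, 2, 7, 9]

Answer: 0 1 2 7 9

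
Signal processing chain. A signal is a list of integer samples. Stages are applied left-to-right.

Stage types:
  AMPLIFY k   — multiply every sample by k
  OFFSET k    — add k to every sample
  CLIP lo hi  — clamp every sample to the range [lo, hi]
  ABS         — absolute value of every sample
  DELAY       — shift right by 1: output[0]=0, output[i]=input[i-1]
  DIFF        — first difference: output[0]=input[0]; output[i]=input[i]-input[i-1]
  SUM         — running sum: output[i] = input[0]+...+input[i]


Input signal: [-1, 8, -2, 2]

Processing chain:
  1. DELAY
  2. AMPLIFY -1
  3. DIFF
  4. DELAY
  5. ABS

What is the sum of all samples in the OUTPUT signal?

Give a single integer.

Answer: 10

Derivation:
Input: [-1, 8, -2, 2]
Stage 1 (DELAY): [0, -1, 8, -2] = [0, -1, 8, -2] -> [0, -1, 8, -2]
Stage 2 (AMPLIFY -1): 0*-1=0, -1*-1=1, 8*-1=-8, -2*-1=2 -> [0, 1, -8, 2]
Stage 3 (DIFF): s[0]=0, 1-0=1, -8-1=-9, 2--8=10 -> [0, 1, -9, 10]
Stage 4 (DELAY): [0, 0, 1, -9] = [0, 0, 1, -9] -> [0, 0, 1, -9]
Stage 5 (ABS): |0|=0, |0|=0, |1|=1, |-9|=9 -> [0, 0, 1, 9]
Output sum: 10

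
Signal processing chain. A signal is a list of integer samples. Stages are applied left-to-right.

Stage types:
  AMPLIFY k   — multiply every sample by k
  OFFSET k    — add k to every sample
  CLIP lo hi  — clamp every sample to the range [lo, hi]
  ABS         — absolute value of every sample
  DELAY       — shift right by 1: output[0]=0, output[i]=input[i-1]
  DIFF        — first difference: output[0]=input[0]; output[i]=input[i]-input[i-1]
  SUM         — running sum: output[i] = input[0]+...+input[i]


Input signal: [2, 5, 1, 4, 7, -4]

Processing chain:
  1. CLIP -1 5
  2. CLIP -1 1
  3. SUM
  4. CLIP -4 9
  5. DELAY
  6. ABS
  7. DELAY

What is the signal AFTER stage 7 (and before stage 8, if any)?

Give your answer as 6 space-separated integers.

Answer: 0 0 1 2 3 4

Derivation:
Input: [2, 5, 1, 4, 7, -4]
Stage 1 (CLIP -1 5): clip(2,-1,5)=2, clip(5,-1,5)=5, clip(1,-1,5)=1, clip(4,-1,5)=4, clip(7,-1,5)=5, clip(-4,-1,5)=-1 -> [2, 5, 1, 4, 5, -1]
Stage 2 (CLIP -1 1): clip(2,-1,1)=1, clip(5,-1,1)=1, clip(1,-1,1)=1, clip(4,-1,1)=1, clip(5,-1,1)=1, clip(-1,-1,1)=-1 -> [1, 1, 1, 1, 1, -1]
Stage 3 (SUM): sum[0..0]=1, sum[0..1]=2, sum[0..2]=3, sum[0..3]=4, sum[0..4]=5, sum[0..5]=4 -> [1, 2, 3, 4, 5, 4]
Stage 4 (CLIP -4 9): clip(1,-4,9)=1, clip(2,-4,9)=2, clip(3,-4,9)=3, clip(4,-4,9)=4, clip(5,-4,9)=5, clip(4,-4,9)=4 -> [1, 2, 3, 4, 5, 4]
Stage 5 (DELAY): [0, 1, 2, 3, 4, 5] = [0, 1, 2, 3, 4, 5] -> [0, 1, 2, 3, 4, 5]
Stage 6 (ABS): |0|=0, |1|=1, |2|=2, |3|=3, |4|=4, |5|=5 -> [0, 1, 2, 3, 4, 5]
Stage 7 (DELAY): [0, 0, 1, 2, 3, 4] = [0, 0, 1, 2, 3, 4] -> [0, 0, 1, 2, 3, 4]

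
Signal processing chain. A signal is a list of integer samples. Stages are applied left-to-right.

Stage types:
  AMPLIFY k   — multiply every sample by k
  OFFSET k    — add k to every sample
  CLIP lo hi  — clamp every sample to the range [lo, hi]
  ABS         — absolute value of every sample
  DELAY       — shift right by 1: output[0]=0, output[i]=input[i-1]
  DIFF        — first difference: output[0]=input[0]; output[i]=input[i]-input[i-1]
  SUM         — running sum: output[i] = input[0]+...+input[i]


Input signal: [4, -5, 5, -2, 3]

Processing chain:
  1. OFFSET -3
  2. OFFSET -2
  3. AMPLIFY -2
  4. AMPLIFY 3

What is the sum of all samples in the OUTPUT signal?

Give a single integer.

Answer: 120

Derivation:
Input: [4, -5, 5, -2, 3]
Stage 1 (OFFSET -3): 4+-3=1, -5+-3=-8, 5+-3=2, -2+-3=-5, 3+-3=0 -> [1, -8, 2, -5, 0]
Stage 2 (OFFSET -2): 1+-2=-1, -8+-2=-10, 2+-2=0, -5+-2=-7, 0+-2=-2 -> [-1, -10, 0, -7, -2]
Stage 3 (AMPLIFY -2): -1*-2=2, -10*-2=20, 0*-2=0, -7*-2=14, -2*-2=4 -> [2, 20, 0, 14, 4]
Stage 4 (AMPLIFY 3): 2*3=6, 20*3=60, 0*3=0, 14*3=42, 4*3=12 -> [6, 60, 0, 42, 12]
Output sum: 120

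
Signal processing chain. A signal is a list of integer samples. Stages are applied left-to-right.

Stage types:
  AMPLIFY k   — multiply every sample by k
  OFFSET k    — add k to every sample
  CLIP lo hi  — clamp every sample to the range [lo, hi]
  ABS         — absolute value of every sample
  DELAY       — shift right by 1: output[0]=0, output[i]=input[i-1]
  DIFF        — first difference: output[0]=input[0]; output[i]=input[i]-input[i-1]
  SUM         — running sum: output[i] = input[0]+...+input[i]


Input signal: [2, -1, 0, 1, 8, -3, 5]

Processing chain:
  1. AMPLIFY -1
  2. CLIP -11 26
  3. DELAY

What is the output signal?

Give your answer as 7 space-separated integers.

Input: [2, -1, 0, 1, 8, -3, 5]
Stage 1 (AMPLIFY -1): 2*-1=-2, -1*-1=1, 0*-1=0, 1*-1=-1, 8*-1=-8, -3*-1=3, 5*-1=-5 -> [-2, 1, 0, -1, -8, 3, -5]
Stage 2 (CLIP -11 26): clip(-2,-11,26)=-2, clip(1,-11,26)=1, clip(0,-11,26)=0, clip(-1,-11,26)=-1, clip(-8,-11,26)=-8, clip(3,-11,26)=3, clip(-5,-11,26)=-5 -> [-2, 1, 0, -1, -8, 3, -5]
Stage 3 (DELAY): [0, -2, 1, 0, -1, -8, 3] = [0, -2, 1, 0, -1, -8, 3] -> [0, -2, 1, 0, -1, -8, 3]

Answer: 0 -2 1 0 -1 -8 3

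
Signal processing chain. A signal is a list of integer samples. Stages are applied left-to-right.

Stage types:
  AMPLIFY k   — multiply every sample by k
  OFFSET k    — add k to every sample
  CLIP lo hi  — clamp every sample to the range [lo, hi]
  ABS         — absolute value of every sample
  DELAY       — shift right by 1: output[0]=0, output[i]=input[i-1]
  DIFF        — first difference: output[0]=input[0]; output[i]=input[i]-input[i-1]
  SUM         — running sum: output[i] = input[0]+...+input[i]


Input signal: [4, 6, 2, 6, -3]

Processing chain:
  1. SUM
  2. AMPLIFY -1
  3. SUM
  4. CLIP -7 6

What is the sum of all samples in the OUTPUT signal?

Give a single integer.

Answer: -32

Derivation:
Input: [4, 6, 2, 6, -3]
Stage 1 (SUM): sum[0..0]=4, sum[0..1]=10, sum[0..2]=12, sum[0..3]=18, sum[0..4]=15 -> [4, 10, 12, 18, 15]
Stage 2 (AMPLIFY -1): 4*-1=-4, 10*-1=-10, 12*-1=-12, 18*-1=-18, 15*-1=-15 -> [-4, -10, -12, -18, -15]
Stage 3 (SUM): sum[0..0]=-4, sum[0..1]=-14, sum[0..2]=-26, sum[0..3]=-44, sum[0..4]=-59 -> [-4, -14, -26, -44, -59]
Stage 4 (CLIP -7 6): clip(-4,-7,6)=-4, clip(-14,-7,6)=-7, clip(-26,-7,6)=-7, clip(-44,-7,6)=-7, clip(-59,-7,6)=-7 -> [-4, -7, -7, -7, -7]
Output sum: -32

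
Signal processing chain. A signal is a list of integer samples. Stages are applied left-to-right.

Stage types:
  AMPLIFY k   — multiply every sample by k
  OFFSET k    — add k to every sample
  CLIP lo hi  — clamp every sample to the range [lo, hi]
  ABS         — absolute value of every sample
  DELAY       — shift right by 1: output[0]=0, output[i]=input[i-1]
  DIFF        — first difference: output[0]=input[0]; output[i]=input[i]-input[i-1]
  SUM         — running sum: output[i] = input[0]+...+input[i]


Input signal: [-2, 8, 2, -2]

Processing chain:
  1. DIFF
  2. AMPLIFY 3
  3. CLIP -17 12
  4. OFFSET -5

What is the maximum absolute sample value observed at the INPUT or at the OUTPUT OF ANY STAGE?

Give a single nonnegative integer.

Input: [-2, 8, 2, -2] (max |s|=8)
Stage 1 (DIFF): s[0]=-2, 8--2=10, 2-8=-6, -2-2=-4 -> [-2, 10, -6, -4] (max |s|=10)
Stage 2 (AMPLIFY 3): -2*3=-6, 10*3=30, -6*3=-18, -4*3=-12 -> [-6, 30, -18, -12] (max |s|=30)
Stage 3 (CLIP -17 12): clip(-6,-17,12)=-6, clip(30,-17,12)=12, clip(-18,-17,12)=-17, clip(-12,-17,12)=-12 -> [-6, 12, -17, -12] (max |s|=17)
Stage 4 (OFFSET -5): -6+-5=-11, 12+-5=7, -17+-5=-22, -12+-5=-17 -> [-11, 7, -22, -17] (max |s|=22)
Overall max amplitude: 30

Answer: 30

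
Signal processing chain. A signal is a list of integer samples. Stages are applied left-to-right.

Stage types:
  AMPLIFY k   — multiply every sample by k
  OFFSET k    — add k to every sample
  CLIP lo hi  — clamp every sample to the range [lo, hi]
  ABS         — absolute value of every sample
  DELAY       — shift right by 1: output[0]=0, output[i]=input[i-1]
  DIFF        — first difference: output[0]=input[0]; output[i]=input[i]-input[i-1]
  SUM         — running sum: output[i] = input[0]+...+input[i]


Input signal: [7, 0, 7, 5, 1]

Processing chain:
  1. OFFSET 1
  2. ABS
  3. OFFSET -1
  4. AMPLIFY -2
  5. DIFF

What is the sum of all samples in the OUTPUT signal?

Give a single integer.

Answer: -2

Derivation:
Input: [7, 0, 7, 5, 1]
Stage 1 (OFFSET 1): 7+1=8, 0+1=1, 7+1=8, 5+1=6, 1+1=2 -> [8, 1, 8, 6, 2]
Stage 2 (ABS): |8|=8, |1|=1, |8|=8, |6|=6, |2|=2 -> [8, 1, 8, 6, 2]
Stage 3 (OFFSET -1): 8+-1=7, 1+-1=0, 8+-1=7, 6+-1=5, 2+-1=1 -> [7, 0, 7, 5, 1]
Stage 4 (AMPLIFY -2): 7*-2=-14, 0*-2=0, 7*-2=-14, 5*-2=-10, 1*-2=-2 -> [-14, 0, -14, -10, -2]
Stage 5 (DIFF): s[0]=-14, 0--14=14, -14-0=-14, -10--14=4, -2--10=8 -> [-14, 14, -14, 4, 8]
Output sum: -2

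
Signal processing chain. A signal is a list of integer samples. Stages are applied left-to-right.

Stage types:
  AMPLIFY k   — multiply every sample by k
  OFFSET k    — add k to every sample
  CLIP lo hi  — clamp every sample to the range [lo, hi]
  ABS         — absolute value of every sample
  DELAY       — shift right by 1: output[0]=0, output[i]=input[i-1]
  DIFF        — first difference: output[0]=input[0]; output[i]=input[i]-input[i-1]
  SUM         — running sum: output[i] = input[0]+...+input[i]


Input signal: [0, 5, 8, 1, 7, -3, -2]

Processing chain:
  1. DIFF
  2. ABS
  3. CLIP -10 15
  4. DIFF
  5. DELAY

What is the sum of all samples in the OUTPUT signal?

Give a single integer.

Input: [0, 5, 8, 1, 7, -3, -2]
Stage 1 (DIFF): s[0]=0, 5-0=5, 8-5=3, 1-8=-7, 7-1=6, -3-7=-10, -2--3=1 -> [0, 5, 3, -7, 6, -10, 1]
Stage 2 (ABS): |0|=0, |5|=5, |3|=3, |-7|=7, |6|=6, |-10|=10, |1|=1 -> [0, 5, 3, 7, 6, 10, 1]
Stage 3 (CLIP -10 15): clip(0,-10,15)=0, clip(5,-10,15)=5, clip(3,-10,15)=3, clip(7,-10,15)=7, clip(6,-10,15)=6, clip(10,-10,15)=10, clip(1,-10,15)=1 -> [0, 5, 3, 7, 6, 10, 1]
Stage 4 (DIFF): s[0]=0, 5-0=5, 3-5=-2, 7-3=4, 6-7=-1, 10-6=4, 1-10=-9 -> [0, 5, -2, 4, -1, 4, -9]
Stage 5 (DELAY): [0, 0, 5, -2, 4, -1, 4] = [0, 0, 5, -2, 4, -1, 4] -> [0, 0, 5, -2, 4, -1, 4]
Output sum: 10

Answer: 10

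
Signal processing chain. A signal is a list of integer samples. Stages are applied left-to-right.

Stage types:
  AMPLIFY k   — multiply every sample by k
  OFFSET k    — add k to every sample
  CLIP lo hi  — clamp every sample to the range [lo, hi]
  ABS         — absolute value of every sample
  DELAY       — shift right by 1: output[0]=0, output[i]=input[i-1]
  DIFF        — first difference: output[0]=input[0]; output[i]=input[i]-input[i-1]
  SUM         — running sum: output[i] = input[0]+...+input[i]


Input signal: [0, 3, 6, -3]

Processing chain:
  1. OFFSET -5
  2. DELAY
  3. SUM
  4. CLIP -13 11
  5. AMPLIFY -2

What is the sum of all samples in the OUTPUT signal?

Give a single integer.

Input: [0, 3, 6, -3]
Stage 1 (OFFSET -5): 0+-5=-5, 3+-5=-2, 6+-5=1, -3+-5=-8 -> [-5, -2, 1, -8]
Stage 2 (DELAY): [0, -5, -2, 1] = [0, -5, -2, 1] -> [0, -5, -2, 1]
Stage 3 (SUM): sum[0..0]=0, sum[0..1]=-5, sum[0..2]=-7, sum[0..3]=-6 -> [0, -5, -7, -6]
Stage 4 (CLIP -13 11): clip(0,-13,11)=0, clip(-5,-13,11)=-5, clip(-7,-13,11)=-7, clip(-6,-13,11)=-6 -> [0, -5, -7, -6]
Stage 5 (AMPLIFY -2): 0*-2=0, -5*-2=10, -7*-2=14, -6*-2=12 -> [0, 10, 14, 12]
Output sum: 36

Answer: 36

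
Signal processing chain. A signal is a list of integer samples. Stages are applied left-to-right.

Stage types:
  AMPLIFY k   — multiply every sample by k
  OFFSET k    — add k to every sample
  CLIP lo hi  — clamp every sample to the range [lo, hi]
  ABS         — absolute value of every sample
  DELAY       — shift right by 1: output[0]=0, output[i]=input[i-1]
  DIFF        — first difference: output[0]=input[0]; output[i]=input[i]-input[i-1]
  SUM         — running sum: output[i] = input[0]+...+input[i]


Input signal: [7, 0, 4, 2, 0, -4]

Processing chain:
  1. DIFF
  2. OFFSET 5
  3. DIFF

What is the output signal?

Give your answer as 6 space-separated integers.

Answer: 12 -14 11 -6 0 -2

Derivation:
Input: [7, 0, 4, 2, 0, -4]
Stage 1 (DIFF): s[0]=7, 0-7=-7, 4-0=4, 2-4=-2, 0-2=-2, -4-0=-4 -> [7, -7, 4, -2, -2, -4]
Stage 2 (OFFSET 5): 7+5=12, -7+5=-2, 4+5=9, -2+5=3, -2+5=3, -4+5=1 -> [12, -2, 9, 3, 3, 1]
Stage 3 (DIFF): s[0]=12, -2-12=-14, 9--2=11, 3-9=-6, 3-3=0, 1-3=-2 -> [12, -14, 11, -6, 0, -2]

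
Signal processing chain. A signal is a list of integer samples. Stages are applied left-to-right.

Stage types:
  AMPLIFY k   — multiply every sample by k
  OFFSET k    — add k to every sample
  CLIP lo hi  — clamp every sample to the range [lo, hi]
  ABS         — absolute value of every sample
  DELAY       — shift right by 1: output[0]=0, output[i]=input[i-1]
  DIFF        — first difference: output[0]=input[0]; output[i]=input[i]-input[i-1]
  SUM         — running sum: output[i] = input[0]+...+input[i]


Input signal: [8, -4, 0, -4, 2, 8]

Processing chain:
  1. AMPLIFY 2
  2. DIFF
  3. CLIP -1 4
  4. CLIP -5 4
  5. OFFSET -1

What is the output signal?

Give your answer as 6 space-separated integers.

Answer: 3 -2 3 -2 3 3

Derivation:
Input: [8, -4, 0, -4, 2, 8]
Stage 1 (AMPLIFY 2): 8*2=16, -4*2=-8, 0*2=0, -4*2=-8, 2*2=4, 8*2=16 -> [16, -8, 0, -8, 4, 16]
Stage 2 (DIFF): s[0]=16, -8-16=-24, 0--8=8, -8-0=-8, 4--8=12, 16-4=12 -> [16, -24, 8, -8, 12, 12]
Stage 3 (CLIP -1 4): clip(16,-1,4)=4, clip(-24,-1,4)=-1, clip(8,-1,4)=4, clip(-8,-1,4)=-1, clip(12,-1,4)=4, clip(12,-1,4)=4 -> [4, -1, 4, -1, 4, 4]
Stage 4 (CLIP -5 4): clip(4,-5,4)=4, clip(-1,-5,4)=-1, clip(4,-5,4)=4, clip(-1,-5,4)=-1, clip(4,-5,4)=4, clip(4,-5,4)=4 -> [4, -1, 4, -1, 4, 4]
Stage 5 (OFFSET -1): 4+-1=3, -1+-1=-2, 4+-1=3, -1+-1=-2, 4+-1=3, 4+-1=3 -> [3, -2, 3, -2, 3, 3]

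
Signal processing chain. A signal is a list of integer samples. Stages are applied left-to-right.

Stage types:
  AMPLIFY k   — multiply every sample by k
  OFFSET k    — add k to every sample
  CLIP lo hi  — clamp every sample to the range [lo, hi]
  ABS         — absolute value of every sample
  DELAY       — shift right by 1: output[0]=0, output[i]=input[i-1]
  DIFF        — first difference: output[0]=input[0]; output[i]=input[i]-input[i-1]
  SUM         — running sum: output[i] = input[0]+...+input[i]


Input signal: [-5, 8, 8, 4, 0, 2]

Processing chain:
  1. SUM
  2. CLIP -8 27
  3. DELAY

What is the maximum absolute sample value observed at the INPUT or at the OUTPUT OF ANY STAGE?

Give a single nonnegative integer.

Answer: 17

Derivation:
Input: [-5, 8, 8, 4, 0, 2] (max |s|=8)
Stage 1 (SUM): sum[0..0]=-5, sum[0..1]=3, sum[0..2]=11, sum[0..3]=15, sum[0..4]=15, sum[0..5]=17 -> [-5, 3, 11, 15, 15, 17] (max |s|=17)
Stage 2 (CLIP -8 27): clip(-5,-8,27)=-5, clip(3,-8,27)=3, clip(11,-8,27)=11, clip(15,-8,27)=15, clip(15,-8,27)=15, clip(17,-8,27)=17 -> [-5, 3, 11, 15, 15, 17] (max |s|=17)
Stage 3 (DELAY): [0, -5, 3, 11, 15, 15] = [0, -5, 3, 11, 15, 15] -> [0, -5, 3, 11, 15, 15] (max |s|=15)
Overall max amplitude: 17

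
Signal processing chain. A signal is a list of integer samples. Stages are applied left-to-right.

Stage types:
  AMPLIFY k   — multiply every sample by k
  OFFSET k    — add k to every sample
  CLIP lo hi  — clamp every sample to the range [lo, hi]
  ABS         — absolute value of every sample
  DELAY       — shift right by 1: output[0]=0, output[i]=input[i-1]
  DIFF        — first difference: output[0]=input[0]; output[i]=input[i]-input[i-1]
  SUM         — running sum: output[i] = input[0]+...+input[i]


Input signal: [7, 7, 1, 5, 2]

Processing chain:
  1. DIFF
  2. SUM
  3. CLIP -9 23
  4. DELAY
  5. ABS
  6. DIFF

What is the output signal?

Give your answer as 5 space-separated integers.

Answer: 0 7 0 -6 4

Derivation:
Input: [7, 7, 1, 5, 2]
Stage 1 (DIFF): s[0]=7, 7-7=0, 1-7=-6, 5-1=4, 2-5=-3 -> [7, 0, -6, 4, -3]
Stage 2 (SUM): sum[0..0]=7, sum[0..1]=7, sum[0..2]=1, sum[0..3]=5, sum[0..4]=2 -> [7, 7, 1, 5, 2]
Stage 3 (CLIP -9 23): clip(7,-9,23)=7, clip(7,-9,23)=7, clip(1,-9,23)=1, clip(5,-9,23)=5, clip(2,-9,23)=2 -> [7, 7, 1, 5, 2]
Stage 4 (DELAY): [0, 7, 7, 1, 5] = [0, 7, 7, 1, 5] -> [0, 7, 7, 1, 5]
Stage 5 (ABS): |0|=0, |7|=7, |7|=7, |1|=1, |5|=5 -> [0, 7, 7, 1, 5]
Stage 6 (DIFF): s[0]=0, 7-0=7, 7-7=0, 1-7=-6, 5-1=4 -> [0, 7, 0, -6, 4]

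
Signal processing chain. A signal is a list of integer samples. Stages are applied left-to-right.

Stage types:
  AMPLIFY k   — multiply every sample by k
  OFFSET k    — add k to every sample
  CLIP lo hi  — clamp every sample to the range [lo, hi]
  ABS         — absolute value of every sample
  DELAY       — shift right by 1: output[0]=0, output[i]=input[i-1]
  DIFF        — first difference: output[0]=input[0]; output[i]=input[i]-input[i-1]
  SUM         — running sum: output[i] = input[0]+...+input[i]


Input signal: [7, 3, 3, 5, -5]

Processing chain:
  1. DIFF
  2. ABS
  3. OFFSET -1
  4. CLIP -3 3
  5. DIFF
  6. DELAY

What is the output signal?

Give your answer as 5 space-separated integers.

Input: [7, 3, 3, 5, -5]
Stage 1 (DIFF): s[0]=7, 3-7=-4, 3-3=0, 5-3=2, -5-5=-10 -> [7, -4, 0, 2, -10]
Stage 2 (ABS): |7|=7, |-4|=4, |0|=0, |2|=2, |-10|=10 -> [7, 4, 0, 2, 10]
Stage 3 (OFFSET -1): 7+-1=6, 4+-1=3, 0+-1=-1, 2+-1=1, 10+-1=9 -> [6, 3, -1, 1, 9]
Stage 4 (CLIP -3 3): clip(6,-3,3)=3, clip(3,-3,3)=3, clip(-1,-3,3)=-1, clip(1,-3,3)=1, clip(9,-3,3)=3 -> [3, 3, -1, 1, 3]
Stage 5 (DIFF): s[0]=3, 3-3=0, -1-3=-4, 1--1=2, 3-1=2 -> [3, 0, -4, 2, 2]
Stage 6 (DELAY): [0, 3, 0, -4, 2] = [0, 3, 0, -4, 2] -> [0, 3, 0, -4, 2]

Answer: 0 3 0 -4 2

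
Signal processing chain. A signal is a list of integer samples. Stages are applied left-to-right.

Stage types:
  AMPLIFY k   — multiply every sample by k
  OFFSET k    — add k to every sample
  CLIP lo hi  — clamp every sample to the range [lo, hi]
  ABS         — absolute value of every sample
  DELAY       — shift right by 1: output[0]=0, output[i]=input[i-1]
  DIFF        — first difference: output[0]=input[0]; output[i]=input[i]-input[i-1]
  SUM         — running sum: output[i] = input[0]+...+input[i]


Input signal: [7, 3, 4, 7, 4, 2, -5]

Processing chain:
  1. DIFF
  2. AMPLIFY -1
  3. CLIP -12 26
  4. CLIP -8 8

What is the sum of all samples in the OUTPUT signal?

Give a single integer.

Input: [7, 3, 4, 7, 4, 2, -5]
Stage 1 (DIFF): s[0]=7, 3-7=-4, 4-3=1, 7-4=3, 4-7=-3, 2-4=-2, -5-2=-7 -> [7, -4, 1, 3, -3, -2, -7]
Stage 2 (AMPLIFY -1): 7*-1=-7, -4*-1=4, 1*-1=-1, 3*-1=-3, -3*-1=3, -2*-1=2, -7*-1=7 -> [-7, 4, -1, -3, 3, 2, 7]
Stage 3 (CLIP -12 26): clip(-7,-12,26)=-7, clip(4,-12,26)=4, clip(-1,-12,26)=-1, clip(-3,-12,26)=-3, clip(3,-12,26)=3, clip(2,-12,26)=2, clip(7,-12,26)=7 -> [-7, 4, -1, -3, 3, 2, 7]
Stage 4 (CLIP -8 8): clip(-7,-8,8)=-7, clip(4,-8,8)=4, clip(-1,-8,8)=-1, clip(-3,-8,8)=-3, clip(3,-8,8)=3, clip(2,-8,8)=2, clip(7,-8,8)=7 -> [-7, 4, -1, -3, 3, 2, 7]
Output sum: 5

Answer: 5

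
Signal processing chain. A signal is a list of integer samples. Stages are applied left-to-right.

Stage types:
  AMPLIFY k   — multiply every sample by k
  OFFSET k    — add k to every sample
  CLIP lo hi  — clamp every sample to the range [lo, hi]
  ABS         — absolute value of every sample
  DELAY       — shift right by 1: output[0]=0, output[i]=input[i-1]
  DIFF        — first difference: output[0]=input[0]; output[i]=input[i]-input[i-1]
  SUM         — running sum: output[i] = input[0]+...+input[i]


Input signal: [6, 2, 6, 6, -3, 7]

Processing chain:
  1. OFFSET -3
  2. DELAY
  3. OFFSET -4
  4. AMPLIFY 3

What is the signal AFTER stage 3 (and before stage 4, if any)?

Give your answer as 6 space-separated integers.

Answer: -4 -1 -5 -1 -1 -10

Derivation:
Input: [6, 2, 6, 6, -3, 7]
Stage 1 (OFFSET -3): 6+-3=3, 2+-3=-1, 6+-3=3, 6+-3=3, -3+-3=-6, 7+-3=4 -> [3, -1, 3, 3, -6, 4]
Stage 2 (DELAY): [0, 3, -1, 3, 3, -6] = [0, 3, -1, 3, 3, -6] -> [0, 3, -1, 3, 3, -6]
Stage 3 (OFFSET -4): 0+-4=-4, 3+-4=-1, -1+-4=-5, 3+-4=-1, 3+-4=-1, -6+-4=-10 -> [-4, -1, -5, -1, -1, -10]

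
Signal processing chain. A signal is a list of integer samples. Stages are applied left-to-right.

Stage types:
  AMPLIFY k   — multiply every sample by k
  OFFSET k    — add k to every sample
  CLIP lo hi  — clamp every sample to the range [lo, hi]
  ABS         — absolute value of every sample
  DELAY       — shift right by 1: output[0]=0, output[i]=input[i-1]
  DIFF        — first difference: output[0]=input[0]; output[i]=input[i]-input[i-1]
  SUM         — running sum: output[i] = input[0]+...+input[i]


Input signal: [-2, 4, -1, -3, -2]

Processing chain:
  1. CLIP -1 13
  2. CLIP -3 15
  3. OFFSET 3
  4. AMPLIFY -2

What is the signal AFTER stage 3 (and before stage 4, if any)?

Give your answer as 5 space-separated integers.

Answer: 2 7 2 2 2

Derivation:
Input: [-2, 4, -1, -3, -2]
Stage 1 (CLIP -1 13): clip(-2,-1,13)=-1, clip(4,-1,13)=4, clip(-1,-1,13)=-1, clip(-3,-1,13)=-1, clip(-2,-1,13)=-1 -> [-1, 4, -1, -1, -1]
Stage 2 (CLIP -3 15): clip(-1,-3,15)=-1, clip(4,-3,15)=4, clip(-1,-3,15)=-1, clip(-1,-3,15)=-1, clip(-1,-3,15)=-1 -> [-1, 4, -1, -1, -1]
Stage 3 (OFFSET 3): -1+3=2, 4+3=7, -1+3=2, -1+3=2, -1+3=2 -> [2, 7, 2, 2, 2]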